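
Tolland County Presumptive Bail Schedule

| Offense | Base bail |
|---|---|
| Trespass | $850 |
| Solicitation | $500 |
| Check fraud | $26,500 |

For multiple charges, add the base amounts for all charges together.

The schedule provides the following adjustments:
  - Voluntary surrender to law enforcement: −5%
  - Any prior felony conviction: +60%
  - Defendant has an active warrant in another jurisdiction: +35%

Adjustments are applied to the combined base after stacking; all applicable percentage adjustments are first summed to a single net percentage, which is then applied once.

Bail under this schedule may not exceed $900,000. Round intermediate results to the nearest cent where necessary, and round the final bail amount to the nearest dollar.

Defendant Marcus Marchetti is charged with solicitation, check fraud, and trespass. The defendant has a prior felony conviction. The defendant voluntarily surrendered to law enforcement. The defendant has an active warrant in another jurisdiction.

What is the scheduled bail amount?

$52,915

Base amounts from the schedule: solicitation $500; check fraud $26,500; trespass $850.
Stacking rule: sum of all bases. $500 + $26,500 + $850 = $27,850.
Net percentage adjustment: −5% +60% +35% = +90%. $27,850 × 1.9 = $52,915.
$52,915 is within the $900,000 maximum.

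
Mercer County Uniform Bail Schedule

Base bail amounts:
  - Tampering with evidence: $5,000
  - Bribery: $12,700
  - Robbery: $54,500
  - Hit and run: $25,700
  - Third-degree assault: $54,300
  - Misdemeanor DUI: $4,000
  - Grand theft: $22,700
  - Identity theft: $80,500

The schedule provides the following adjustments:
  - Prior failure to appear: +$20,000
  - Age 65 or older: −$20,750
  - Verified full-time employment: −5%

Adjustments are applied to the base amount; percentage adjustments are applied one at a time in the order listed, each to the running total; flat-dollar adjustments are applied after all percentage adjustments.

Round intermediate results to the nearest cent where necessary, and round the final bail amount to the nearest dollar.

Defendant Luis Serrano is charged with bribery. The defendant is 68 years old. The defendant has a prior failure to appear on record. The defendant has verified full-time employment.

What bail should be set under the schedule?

Base amounts from the schedule: bribery $12,700.
Single charge. Combined base = $12,700.
Verified full-time employment (−5%): $12,700 × 0.95 = $12,065.
Prior failure to appear (+$20,000 flat): $12,065 + $20,000 = $32,065.
Age 65 or older (−$20,750 flat): $32,065 − $20,750 = $11,315.

$11,315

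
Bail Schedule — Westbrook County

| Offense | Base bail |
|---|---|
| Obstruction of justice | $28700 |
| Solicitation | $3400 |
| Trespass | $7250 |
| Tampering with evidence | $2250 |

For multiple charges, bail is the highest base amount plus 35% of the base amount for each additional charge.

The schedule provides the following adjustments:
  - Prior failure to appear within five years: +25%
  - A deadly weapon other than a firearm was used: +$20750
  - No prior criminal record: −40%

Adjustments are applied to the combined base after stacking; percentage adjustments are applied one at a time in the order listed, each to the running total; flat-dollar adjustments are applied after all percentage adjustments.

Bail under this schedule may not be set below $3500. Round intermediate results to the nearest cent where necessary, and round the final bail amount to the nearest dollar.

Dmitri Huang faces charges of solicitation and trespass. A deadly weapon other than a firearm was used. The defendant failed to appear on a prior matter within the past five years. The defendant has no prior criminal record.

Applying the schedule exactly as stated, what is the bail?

Base amounts from the schedule: solicitation $3400; trespass $7250.
Stacking rule: highest base plus 35% of each additional charge. Highest is trespass at $7250. Additional: $3400 × 35% = $1190. Combined base = $7250 + $1190 = $8440.
Prior failure to appear within five years (+25%): $8440 × 1.25 = $10550.
No prior criminal record (−40%): $10550 × 0.6 = $6330.
A deadly weapon other than a firearm was used (+$20750 flat): $6330 + $20750 = $27080.
$27080 is at or above the $3500 minimum.

$27080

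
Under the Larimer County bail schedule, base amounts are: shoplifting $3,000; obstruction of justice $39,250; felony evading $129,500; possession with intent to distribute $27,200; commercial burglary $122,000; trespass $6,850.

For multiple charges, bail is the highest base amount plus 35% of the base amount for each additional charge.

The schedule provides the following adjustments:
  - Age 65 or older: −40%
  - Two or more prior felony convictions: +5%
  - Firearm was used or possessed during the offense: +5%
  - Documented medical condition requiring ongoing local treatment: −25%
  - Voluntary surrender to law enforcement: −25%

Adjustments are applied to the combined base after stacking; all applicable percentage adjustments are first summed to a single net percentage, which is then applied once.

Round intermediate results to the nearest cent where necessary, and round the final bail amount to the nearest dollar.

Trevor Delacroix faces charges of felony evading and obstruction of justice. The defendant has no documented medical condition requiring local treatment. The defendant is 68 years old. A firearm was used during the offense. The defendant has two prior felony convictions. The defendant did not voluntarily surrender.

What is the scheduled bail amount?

$100,266

Base amounts from the schedule: felony evading $129,500; obstruction of justice $39,250.
Stacking rule: highest base plus 35% of each additional charge. Highest is felony evading at $129,500. Additional: $39,250 × 35% = $13,737.50. Combined base = $129,500 + $13,737.50 = $143,237.50.
Net percentage adjustment: −40% +5% +5% = −30%. $143,237.50 × 0.7 = $100,266.25.
Rounded to the nearest dollar: $100,266.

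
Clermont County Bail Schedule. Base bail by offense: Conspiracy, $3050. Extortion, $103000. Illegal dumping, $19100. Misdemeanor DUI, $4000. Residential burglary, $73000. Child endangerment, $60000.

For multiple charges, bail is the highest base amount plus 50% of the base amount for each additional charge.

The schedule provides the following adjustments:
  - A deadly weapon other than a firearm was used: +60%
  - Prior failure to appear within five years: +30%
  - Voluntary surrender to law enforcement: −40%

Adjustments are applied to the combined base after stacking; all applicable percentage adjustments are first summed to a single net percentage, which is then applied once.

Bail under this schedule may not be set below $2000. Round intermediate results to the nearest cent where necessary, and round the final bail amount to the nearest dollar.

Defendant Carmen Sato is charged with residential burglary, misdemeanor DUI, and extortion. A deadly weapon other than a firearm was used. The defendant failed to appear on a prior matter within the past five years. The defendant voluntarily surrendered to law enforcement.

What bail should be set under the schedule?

$212250

Base amounts from the schedule: residential burglary $73000; misdemeanor DUI $4000; extortion $103000.
Stacking rule: highest base plus 50% of each additional charge. Highest is extortion at $103000. Additional: $73000 × 50% = $36500; $4000 × 50% = $2000. Combined base = $103000 + $38500 = $141500.
Net percentage adjustment: +60% +30% −40% = +50%. $141500 × 1.5 = $212250.
$212250 is at or above the $2000 minimum.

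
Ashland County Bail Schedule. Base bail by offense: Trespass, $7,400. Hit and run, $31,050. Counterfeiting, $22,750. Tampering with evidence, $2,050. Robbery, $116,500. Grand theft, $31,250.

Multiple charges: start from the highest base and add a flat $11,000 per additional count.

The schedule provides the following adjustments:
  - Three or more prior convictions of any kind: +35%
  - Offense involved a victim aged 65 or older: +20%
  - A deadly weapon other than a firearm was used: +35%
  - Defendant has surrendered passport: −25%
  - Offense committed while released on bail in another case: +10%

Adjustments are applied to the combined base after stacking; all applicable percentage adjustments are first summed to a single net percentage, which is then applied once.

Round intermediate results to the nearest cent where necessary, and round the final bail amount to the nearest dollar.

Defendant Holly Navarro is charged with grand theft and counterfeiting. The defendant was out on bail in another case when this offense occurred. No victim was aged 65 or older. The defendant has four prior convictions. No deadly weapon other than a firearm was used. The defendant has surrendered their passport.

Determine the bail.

Base amounts from the schedule: grand theft $31,250; counterfeiting $22,750.
Stacking rule: highest base plus $11,000 per additional charge. Highest is grand theft at $31,250; 1 additional charge → +$11,000. Combined base = $42,250.
Net percentage adjustment: +35% −25% +10% = +20%. $42,250 × 1.2 = $50,700.

$50,700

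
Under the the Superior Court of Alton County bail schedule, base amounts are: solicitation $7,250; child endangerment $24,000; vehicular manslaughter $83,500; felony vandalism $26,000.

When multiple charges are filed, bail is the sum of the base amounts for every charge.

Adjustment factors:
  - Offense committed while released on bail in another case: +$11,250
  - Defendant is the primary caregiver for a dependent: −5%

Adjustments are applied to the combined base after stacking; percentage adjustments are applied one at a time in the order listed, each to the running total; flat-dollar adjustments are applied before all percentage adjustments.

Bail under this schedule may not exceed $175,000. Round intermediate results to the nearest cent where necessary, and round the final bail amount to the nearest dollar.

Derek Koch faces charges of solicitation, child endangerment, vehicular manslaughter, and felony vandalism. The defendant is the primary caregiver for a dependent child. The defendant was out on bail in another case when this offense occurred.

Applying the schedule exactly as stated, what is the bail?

$144,400

Base amounts from the schedule: solicitation $7,250; child endangerment $24,000; vehicular manslaughter $83,500; felony vandalism $26,000.
Stacking rule: sum of all bases. $7,250 + $24,000 + $83,500 + $26,000 = $140,750.
Offense committed while released on bail in another case (+$11,250 flat): $140,750 + $11,250 = $152,000.
Defendant is the primary caregiver for a dependent (−5%): $152,000 × 0.95 = $144,400.
$144,400 is within the $175,000 maximum.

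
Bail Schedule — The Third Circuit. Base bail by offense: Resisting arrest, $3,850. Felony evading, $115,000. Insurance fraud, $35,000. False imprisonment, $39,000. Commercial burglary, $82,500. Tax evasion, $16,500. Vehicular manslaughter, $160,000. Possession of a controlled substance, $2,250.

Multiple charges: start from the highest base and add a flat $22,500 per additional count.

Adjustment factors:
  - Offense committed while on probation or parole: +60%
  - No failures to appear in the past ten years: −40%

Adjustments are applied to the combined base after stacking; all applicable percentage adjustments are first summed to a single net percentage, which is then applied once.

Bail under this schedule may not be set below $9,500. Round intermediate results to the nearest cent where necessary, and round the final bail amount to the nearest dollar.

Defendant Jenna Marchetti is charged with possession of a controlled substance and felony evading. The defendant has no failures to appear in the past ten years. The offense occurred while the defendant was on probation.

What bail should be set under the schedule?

Base amounts from the schedule: possession of a controlled substance $2,250; felony evading $115,000.
Stacking rule: highest base plus $22,500 per additional charge. Highest is felony evading at $115,000; 1 additional charge → +$22,500. Combined base = $137,500.
Net percentage adjustment: +60% −40% = +20%. $137,500 × 1.2 = $165,000.
$165,000 is at or above the $9,500 minimum.

$165,000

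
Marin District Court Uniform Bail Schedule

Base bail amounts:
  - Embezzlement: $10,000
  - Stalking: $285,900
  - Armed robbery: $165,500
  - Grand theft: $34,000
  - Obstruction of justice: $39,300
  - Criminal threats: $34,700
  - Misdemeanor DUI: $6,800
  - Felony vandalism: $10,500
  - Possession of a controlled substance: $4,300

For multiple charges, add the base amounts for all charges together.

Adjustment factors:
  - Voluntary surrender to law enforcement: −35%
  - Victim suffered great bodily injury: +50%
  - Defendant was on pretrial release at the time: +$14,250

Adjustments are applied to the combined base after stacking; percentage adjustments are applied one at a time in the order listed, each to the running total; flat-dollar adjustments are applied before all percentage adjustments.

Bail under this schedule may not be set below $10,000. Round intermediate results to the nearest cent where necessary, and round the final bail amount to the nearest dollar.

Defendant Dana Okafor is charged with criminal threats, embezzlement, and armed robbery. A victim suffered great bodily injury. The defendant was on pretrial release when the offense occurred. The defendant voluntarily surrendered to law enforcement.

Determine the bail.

Base amounts from the schedule: criminal threats $34,700; embezzlement $10,000; armed robbery $165,500.
Stacking rule: sum of all bases. $34,700 + $10,000 + $165,500 = $210,200.
Defendant was on pretrial release at the time (+$14,250 flat): $210,200 + $14,250 = $224,450.
Voluntary surrender to law enforcement (−35%): $224,450 × 0.65 = $145,892.50.
Victim suffered great bodily injury (+50%): $145,892.50 × 1.5 = $218,838.75.
$218,838.75 is at or above the $10,000 minimum.
Rounded to the nearest dollar: $218,839.

$218,839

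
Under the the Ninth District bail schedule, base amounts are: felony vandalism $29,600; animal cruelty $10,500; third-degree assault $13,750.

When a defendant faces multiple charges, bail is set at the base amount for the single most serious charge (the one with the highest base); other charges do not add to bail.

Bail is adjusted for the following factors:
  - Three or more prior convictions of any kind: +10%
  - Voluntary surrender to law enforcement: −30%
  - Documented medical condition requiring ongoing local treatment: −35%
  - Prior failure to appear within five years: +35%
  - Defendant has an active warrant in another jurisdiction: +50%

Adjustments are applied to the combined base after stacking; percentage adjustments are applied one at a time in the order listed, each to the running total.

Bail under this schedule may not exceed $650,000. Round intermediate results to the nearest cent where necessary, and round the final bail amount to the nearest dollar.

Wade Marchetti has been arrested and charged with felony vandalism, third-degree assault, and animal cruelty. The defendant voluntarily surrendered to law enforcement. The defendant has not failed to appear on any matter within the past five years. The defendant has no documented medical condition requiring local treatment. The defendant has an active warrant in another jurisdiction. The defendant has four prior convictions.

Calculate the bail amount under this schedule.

$34,188

Base amounts from the schedule: felony vandalism $29,600; third-degree assault $13,750; animal cruelty $10,500.
Stacking rule: use the highest base only. Highest is felony vandalism at $29,600. Combined base = $29,600.
Three or more prior convictions of any kind (+10%): $29,600 × 1.1 = $32,560.
Voluntary surrender to law enforcement (−30%): $32,560 × 0.7 = $22,792.
Defendant has an active warrant in another jurisdiction (+50%): $22,792 × 1.5 = $34,188.
$34,188 is within the $650,000 maximum.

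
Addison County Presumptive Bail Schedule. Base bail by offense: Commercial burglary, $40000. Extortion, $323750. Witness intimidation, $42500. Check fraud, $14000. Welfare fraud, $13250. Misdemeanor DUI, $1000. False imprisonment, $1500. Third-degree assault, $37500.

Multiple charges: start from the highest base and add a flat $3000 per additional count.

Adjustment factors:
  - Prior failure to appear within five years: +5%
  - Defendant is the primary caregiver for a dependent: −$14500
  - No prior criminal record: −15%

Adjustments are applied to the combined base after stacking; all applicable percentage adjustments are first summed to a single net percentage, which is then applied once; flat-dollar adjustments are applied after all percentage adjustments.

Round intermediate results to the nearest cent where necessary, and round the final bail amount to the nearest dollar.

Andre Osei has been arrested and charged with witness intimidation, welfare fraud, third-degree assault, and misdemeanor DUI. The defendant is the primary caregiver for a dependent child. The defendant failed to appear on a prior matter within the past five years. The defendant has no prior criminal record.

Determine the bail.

Base amounts from the schedule: witness intimidation $42500; welfare fraud $13250; third-degree assault $37500; misdemeanor DUI $1000.
Stacking rule: highest base plus $3000 per additional charge. Highest is witness intimidation at $42500; 3 additional charges → +$9000. Combined base = $51500.
Net percentage adjustment: +5% −15% = −10%. $51500 × 0.9 = $46350.
Defendant is the primary caregiver for a dependent (−$14500 flat): $46350 − $14500 = $31850.

$31850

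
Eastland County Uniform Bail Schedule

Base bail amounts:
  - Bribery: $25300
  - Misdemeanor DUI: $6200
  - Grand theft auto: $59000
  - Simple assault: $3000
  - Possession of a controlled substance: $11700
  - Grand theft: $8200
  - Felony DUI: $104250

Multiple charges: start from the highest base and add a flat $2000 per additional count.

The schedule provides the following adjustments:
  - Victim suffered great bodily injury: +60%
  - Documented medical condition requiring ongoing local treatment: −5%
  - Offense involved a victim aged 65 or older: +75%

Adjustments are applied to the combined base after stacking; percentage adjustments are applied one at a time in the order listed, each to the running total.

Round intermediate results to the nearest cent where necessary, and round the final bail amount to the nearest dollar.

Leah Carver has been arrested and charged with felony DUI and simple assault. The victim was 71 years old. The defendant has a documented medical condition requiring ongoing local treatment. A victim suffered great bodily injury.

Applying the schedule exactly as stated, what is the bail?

$282625

Base amounts from the schedule: felony DUI $104250; simple assault $3000.
Stacking rule: highest base plus $2000 per additional charge. Highest is felony DUI at $104250; 1 additional charge → +$2000. Combined base = $106250.
Victim suffered great bodily injury (+60%): $106250 × 1.6 = $170000.
Documented medical condition requiring ongoing local treatment (−5%): $170000 × 0.95 = $161500.
Offense involved a victim aged 65 or older (+75%): $161500 × 1.75 = $282625.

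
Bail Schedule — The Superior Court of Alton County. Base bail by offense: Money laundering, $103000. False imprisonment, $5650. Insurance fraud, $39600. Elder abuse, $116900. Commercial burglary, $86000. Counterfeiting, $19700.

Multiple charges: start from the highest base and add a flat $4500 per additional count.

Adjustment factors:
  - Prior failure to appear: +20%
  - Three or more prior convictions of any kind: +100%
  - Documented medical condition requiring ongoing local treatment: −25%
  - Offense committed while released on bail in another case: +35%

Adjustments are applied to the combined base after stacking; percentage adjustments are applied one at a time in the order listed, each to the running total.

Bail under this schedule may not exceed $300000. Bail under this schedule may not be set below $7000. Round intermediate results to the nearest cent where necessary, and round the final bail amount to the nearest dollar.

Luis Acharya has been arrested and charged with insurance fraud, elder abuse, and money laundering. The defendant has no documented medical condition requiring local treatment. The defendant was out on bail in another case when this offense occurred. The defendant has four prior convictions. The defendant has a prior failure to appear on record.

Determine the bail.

$300000

Base amounts from the schedule: insurance fraud $39600; elder abuse $116900; money laundering $103000.
Stacking rule: highest base plus $4500 per additional charge. Highest is elder abuse at $116900; 2 additional charges → +$9000. Combined base = $125900.
Prior failure to appear (+20%): $125900 × 1.2 = $151080.
Three or more prior convictions of any kind (+100%): $151080 × 2 = $302160.
Offense committed while released on bail in another case (+35%): $302160 × 1.35 = $407916.
Result $407916 exceeds the maximum of $300000; bail is capped at $300000.
$300000 is at or above the $7000 minimum.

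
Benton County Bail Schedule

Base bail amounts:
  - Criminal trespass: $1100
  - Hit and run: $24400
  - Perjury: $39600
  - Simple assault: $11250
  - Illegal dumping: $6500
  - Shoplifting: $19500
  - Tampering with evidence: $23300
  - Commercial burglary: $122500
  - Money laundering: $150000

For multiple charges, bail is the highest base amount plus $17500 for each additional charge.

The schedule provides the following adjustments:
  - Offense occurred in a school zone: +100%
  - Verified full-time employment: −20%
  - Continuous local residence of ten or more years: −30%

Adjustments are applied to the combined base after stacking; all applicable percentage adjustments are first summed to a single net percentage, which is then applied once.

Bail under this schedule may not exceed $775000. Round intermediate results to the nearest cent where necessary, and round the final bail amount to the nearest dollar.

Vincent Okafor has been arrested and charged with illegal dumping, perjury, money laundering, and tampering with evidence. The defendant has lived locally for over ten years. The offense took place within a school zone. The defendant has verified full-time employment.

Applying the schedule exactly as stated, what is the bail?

$303750

Base amounts from the schedule: illegal dumping $6500; perjury $39600; money laundering $150000; tampering with evidence $23300.
Stacking rule: highest base plus $17500 per additional charge. Highest is money laundering at $150000; 3 additional charges → +$52500. Combined base = $202500.
Net percentage adjustment: +100% −20% −30% = +50%. $202500 × 1.5 = $303750.
$303750 is within the $775000 maximum.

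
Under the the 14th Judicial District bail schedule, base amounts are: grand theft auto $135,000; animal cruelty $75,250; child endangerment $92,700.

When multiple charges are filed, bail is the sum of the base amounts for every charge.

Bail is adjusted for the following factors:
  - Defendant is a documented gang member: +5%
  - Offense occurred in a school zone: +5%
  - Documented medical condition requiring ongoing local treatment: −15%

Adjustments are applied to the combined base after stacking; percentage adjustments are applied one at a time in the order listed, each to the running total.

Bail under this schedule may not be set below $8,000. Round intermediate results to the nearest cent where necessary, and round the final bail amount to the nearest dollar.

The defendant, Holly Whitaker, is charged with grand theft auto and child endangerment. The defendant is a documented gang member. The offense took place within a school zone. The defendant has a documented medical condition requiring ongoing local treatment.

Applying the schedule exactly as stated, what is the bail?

Base amounts from the schedule: grand theft auto $135,000; child endangerment $92,700.
Stacking rule: sum of all bases. $135,000 + $92,700 = $227,700.
Defendant is a documented gang member (+5%): $227,700 × 1.05 = $239,085.
Offense occurred in a school zone (+5%): $239,085 × 1.05 = $251,039.25.
Documented medical condition requiring ongoing local treatment (−15%): $251,039.25 × 0.85 = $213,383.36.
$213,383.36 is at or above the $8,000 minimum.
Rounded to the nearest dollar: $213,383.

$213,383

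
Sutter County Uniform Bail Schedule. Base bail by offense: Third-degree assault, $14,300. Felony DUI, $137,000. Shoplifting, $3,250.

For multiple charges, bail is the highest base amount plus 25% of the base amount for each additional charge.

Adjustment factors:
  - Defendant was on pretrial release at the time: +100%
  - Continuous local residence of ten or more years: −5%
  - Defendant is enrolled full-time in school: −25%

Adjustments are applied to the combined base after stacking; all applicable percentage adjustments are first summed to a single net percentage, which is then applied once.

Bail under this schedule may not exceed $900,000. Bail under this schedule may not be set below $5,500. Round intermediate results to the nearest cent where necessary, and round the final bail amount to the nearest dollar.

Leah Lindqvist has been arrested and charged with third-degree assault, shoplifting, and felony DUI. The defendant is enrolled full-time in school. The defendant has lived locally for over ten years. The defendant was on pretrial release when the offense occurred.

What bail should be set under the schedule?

$240,359

Base amounts from the schedule: third-degree assault $14,300; shoplifting $3,250; felony DUI $137,000.
Stacking rule: highest base plus 25% of each additional charge. Highest is felony DUI at $137,000. Additional: $14,300 × 25% = $3,575; $3,250 × 25% = $812.50. Combined base = $137,000 + $4,387.50 = $141,387.50.
Net percentage adjustment: +100% −5% −25% = +70%. $141,387.50 × 1.7 = $240,358.75.
$240,358.75 is within the $900,000 maximum.
$240,358.75 is at or above the $5,500 minimum.
Rounded to the nearest dollar: $240,359.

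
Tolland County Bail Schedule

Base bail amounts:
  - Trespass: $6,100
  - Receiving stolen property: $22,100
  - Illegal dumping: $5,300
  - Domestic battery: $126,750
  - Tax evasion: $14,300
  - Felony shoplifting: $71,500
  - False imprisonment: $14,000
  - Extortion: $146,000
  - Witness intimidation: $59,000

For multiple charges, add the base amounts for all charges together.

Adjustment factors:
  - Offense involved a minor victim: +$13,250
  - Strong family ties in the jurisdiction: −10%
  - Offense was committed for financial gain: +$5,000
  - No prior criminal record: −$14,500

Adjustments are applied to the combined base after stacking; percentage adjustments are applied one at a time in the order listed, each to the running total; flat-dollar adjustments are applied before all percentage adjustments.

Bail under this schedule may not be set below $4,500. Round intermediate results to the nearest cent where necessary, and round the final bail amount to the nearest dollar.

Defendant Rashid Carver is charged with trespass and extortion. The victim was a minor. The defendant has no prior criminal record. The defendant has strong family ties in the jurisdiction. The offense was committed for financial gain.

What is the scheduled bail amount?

$140,265

Base amounts from the schedule: trespass $6,100; extortion $146,000.
Stacking rule: sum of all bases. $6,100 + $146,000 = $152,100.
Offense involved a minor victim (+$13,250 flat): $152,100 + $13,250 = $165,350.
Offense was committed for financial gain (+$5,000 flat): $165,350 + $5,000 = $170,350.
No prior criminal record (−$14,500 flat): $170,350 − $14,500 = $155,850.
Strong family ties in the jurisdiction (−10%): $155,850 × 0.9 = $140,265.
$140,265 is at or above the $4,500 minimum.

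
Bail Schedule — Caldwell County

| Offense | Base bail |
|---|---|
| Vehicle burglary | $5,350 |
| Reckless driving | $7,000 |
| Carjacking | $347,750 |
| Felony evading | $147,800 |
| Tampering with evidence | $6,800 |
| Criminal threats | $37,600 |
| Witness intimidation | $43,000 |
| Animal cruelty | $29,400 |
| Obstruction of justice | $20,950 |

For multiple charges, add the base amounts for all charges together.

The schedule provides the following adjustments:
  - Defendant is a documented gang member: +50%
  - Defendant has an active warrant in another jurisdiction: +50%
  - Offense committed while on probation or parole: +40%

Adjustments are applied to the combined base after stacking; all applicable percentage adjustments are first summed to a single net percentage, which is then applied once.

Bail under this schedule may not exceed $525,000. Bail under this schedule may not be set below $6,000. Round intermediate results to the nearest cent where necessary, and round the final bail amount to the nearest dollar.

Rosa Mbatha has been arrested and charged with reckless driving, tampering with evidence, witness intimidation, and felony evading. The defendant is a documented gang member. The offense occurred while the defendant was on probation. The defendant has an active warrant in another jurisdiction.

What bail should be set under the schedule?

Base amounts from the schedule: reckless driving $7,000; tampering with evidence $6,800; witness intimidation $43,000; felony evading $147,800.
Stacking rule: sum of all bases. $7,000 + $6,800 + $43,000 + $147,800 = $204,600.
Net percentage adjustment: +50% +50% +40% = +140%. $204,600 × 2.4 = $491,040.
$491,040 is within the $525,000 maximum.
$491,040 is at or above the $6,000 minimum.

$491,040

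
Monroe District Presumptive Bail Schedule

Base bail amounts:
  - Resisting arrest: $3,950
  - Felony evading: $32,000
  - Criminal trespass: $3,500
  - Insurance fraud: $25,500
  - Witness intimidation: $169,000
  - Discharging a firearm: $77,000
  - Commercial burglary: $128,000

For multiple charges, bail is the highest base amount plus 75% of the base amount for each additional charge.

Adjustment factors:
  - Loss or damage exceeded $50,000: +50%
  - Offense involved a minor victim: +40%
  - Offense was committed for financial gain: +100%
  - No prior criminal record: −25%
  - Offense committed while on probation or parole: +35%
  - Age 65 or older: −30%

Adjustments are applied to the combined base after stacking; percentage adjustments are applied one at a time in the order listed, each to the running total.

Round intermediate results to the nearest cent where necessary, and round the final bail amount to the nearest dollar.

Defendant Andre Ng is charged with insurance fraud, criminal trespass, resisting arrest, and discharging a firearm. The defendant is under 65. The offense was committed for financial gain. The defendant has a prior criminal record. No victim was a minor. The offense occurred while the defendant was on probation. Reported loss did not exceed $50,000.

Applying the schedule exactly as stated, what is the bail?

Base amounts from the schedule: insurance fraud $25,500; criminal trespass $3,500; resisting arrest $3,950; discharging a firearm $77,000.
Stacking rule: highest base plus 75% of each additional charge. Highest is discharging a firearm at $77,000. Additional: $25,500 × 75% = $19,125; $3,500 × 75% = $2,625; $3,950 × 75% = $2,962.50. Combined base = $77,000 + $24,712.50 = $101,712.50.
Offense was committed for financial gain (+100%): $101,712.50 × 2 = $203,425.
Offense committed while on probation or parole (+35%): $203,425 × 1.35 = $274,623.75.
Rounded to the nearest dollar: $274,624.

$274,624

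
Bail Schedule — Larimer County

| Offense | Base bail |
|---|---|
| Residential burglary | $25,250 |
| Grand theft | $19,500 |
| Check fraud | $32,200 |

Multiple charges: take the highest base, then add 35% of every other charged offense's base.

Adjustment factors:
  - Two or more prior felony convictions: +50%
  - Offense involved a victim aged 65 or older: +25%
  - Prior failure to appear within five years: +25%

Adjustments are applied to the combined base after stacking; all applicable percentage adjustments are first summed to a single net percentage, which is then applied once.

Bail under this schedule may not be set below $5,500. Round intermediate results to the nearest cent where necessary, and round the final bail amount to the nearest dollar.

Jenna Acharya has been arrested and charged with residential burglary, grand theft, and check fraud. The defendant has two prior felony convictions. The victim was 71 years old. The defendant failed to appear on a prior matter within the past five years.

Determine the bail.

$95,725

Base amounts from the schedule: residential burglary $25,250; grand theft $19,500; check fraud $32,200.
Stacking rule: highest base plus 35% of each additional charge. Highest is check fraud at $32,200. Additional: $25,250 × 35% = $8,837.50; $19,500 × 35% = $6,825. Combined base = $32,200 + $15,662.50 = $47,862.50.
Net percentage adjustment: +50% +25% +25% = +100%. $47,862.50 × 2 = $95,725.
$95,725 is at or above the $5,500 minimum.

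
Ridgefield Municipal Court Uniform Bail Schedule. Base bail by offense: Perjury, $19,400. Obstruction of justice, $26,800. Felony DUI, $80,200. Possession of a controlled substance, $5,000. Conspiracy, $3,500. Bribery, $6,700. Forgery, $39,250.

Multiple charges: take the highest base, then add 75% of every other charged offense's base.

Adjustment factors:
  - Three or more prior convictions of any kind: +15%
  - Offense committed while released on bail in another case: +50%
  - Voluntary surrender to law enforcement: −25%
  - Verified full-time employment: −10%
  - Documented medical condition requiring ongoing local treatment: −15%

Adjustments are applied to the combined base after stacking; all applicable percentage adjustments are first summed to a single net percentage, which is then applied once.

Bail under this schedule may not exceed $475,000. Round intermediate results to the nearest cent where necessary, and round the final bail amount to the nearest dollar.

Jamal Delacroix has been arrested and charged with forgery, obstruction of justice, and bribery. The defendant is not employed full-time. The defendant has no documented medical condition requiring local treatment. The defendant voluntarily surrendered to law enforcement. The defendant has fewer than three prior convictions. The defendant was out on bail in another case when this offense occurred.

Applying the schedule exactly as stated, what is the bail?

$80,469

Base amounts from the schedule: forgery $39,250; obstruction of justice $26,800; bribery $6,700.
Stacking rule: highest base plus 75% of each additional charge. Highest is forgery at $39,250. Additional: $26,800 × 75% = $20,100; $6,700 × 75% = $5,025. Combined base = $39,250 + $25,125 = $64,375.
Net percentage adjustment: +50% −25% = +25%. $64,375 × 1.25 = $80,468.75.
$80,468.75 is within the $475,000 maximum.
Rounded to the nearest dollar: $80,469.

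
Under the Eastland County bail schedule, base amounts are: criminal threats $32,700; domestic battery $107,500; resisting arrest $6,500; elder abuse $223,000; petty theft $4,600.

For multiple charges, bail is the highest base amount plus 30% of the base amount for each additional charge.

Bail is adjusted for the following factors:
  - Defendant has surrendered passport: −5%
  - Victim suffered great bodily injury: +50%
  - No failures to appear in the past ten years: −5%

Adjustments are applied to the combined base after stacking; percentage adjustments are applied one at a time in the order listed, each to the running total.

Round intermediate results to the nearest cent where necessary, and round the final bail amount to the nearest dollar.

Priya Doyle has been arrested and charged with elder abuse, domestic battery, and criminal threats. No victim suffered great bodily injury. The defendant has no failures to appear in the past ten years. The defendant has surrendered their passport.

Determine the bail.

$239,217

Base amounts from the schedule: elder abuse $223,000; domestic battery $107,500; criminal threats $32,700.
Stacking rule: highest base plus 30% of each additional charge. Highest is elder abuse at $223,000. Additional: $107,500 × 30% = $32,250; $32,700 × 30% = $9,810. Combined base = $223,000 + $42,060 = $265,060.
Defendant has surrendered passport (−5%): $265,060 × 0.95 = $251,807.
No failures to appear in the past ten years (−5%): $251,807 × 0.95 = $239,216.65.
Rounded to the nearest dollar: $239,217.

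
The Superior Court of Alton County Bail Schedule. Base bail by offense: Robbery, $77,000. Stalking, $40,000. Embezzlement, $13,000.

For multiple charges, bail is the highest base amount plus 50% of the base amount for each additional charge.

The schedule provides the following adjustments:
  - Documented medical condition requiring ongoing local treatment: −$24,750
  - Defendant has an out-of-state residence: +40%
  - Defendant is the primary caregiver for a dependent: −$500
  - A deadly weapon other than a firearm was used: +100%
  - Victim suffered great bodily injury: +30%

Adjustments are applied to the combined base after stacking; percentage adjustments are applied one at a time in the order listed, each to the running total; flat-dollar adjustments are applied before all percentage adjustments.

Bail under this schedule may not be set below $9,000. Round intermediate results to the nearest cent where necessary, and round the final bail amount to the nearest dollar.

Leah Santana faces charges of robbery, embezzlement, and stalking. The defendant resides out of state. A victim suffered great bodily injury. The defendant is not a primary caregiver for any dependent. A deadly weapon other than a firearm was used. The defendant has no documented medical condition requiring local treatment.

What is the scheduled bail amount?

Base amounts from the schedule: robbery $77,000; embezzlement $13,000; stalking $40,000.
Stacking rule: highest base plus 50% of each additional charge. Highest is robbery at $77,000. Additional: $13,000 × 50% = $6,500; $40,000 × 50% = $20,000. Combined base = $77,000 + $26,500 = $103,500.
Defendant has an out-of-state residence (+40%): $103,500 × 1.4 = $144,900.
A deadly weapon other than a firearm was used (+100%): $144,900 × 2 = $289,800.
Victim suffered great bodily injury (+30%): $289,800 × 1.3 = $376,740.
$376,740 is at or above the $9,000 minimum.

$376,740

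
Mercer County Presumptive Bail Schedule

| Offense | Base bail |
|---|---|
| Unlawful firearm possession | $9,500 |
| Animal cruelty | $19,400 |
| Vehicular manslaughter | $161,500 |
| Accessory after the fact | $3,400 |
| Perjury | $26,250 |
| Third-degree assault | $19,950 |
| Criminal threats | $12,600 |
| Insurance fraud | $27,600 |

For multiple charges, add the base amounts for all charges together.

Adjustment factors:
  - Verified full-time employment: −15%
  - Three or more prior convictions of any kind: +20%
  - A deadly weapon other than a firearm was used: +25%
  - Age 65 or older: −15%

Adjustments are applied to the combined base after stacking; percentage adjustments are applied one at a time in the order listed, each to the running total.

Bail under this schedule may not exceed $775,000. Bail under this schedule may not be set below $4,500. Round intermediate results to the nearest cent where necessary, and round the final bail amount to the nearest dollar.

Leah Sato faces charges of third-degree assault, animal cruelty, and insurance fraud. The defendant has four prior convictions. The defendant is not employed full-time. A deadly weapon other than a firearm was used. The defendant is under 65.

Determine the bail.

Base amounts from the schedule: third-degree assault $19,950; animal cruelty $19,400; insurance fraud $27,600.
Stacking rule: sum of all bases. $19,950 + $19,400 + $27,600 = $66,950.
Three or more prior convictions of any kind (+20%): $66,950 × 1.2 = $80,340.
A deadly weapon other than a firearm was used (+25%): $80,340 × 1.25 = $100,425.
$100,425 is within the $775,000 maximum.
$100,425 is at or above the $4,500 minimum.

$100,425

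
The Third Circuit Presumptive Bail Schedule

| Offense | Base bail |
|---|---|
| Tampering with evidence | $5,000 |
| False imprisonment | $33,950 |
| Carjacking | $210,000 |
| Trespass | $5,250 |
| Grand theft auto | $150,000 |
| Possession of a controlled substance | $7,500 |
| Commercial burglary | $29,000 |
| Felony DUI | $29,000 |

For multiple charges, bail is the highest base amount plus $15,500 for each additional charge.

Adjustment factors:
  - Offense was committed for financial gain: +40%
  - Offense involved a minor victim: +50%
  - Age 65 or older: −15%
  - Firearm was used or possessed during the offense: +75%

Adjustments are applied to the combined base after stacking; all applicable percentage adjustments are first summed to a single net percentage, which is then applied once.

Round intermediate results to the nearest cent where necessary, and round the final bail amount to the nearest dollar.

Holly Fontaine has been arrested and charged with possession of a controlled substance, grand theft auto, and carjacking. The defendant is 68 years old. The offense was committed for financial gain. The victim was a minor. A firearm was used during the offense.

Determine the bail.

Base amounts from the schedule: possession of a controlled substance $7,500; grand theft auto $150,000; carjacking $210,000.
Stacking rule: highest base plus $15,500 per additional charge. Highest is carjacking at $210,000; 2 additional charges → +$31,000. Combined base = $241,000.
Net percentage adjustment: +40% +50% −15% +75% = +150%. $241,000 × 2.5 = $602,500.

$602,500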